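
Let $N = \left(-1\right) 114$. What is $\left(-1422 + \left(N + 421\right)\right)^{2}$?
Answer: $1243225$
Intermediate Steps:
$N = -114$
$\left(-1422 + \left(N + 421\right)\right)^{2} = \left(-1422 + \left(-114 + 421\right)\right)^{2} = \left(-1422 + 307\right)^{2} = \left(-1115\right)^{2} = 1243225$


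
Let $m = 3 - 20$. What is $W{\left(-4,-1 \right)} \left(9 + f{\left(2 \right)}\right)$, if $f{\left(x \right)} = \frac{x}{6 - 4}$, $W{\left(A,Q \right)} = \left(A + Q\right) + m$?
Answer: $-220$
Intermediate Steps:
$m = -17$ ($m = 3 - 20 = -17$)
$W{\left(A,Q \right)} = -17 + A + Q$ ($W{\left(A,Q \right)} = \left(A + Q\right) - 17 = -17 + A + Q$)
$f{\left(x \right)} = \frac{x}{2}$
$W{\left(-4,-1 \right)} \left(9 + f{\left(2 \right)}\right) = \left(-17 - 4 - 1\right) \left(9 + \frac{1}{2} \cdot 2\right) = - 22 \left(9 + 1\right) = \left(-22\right) 10 = -220$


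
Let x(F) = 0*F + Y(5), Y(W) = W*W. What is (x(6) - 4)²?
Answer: 441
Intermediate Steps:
Y(W) = W²
x(F) = 25 (x(F) = 0*F + 5² = 0 + 25 = 25)
(x(6) - 4)² = (25 - 4)² = 21² = 441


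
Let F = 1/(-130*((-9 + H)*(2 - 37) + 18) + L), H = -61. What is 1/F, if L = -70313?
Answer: -391153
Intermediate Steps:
F = -1/391153 (F = 1/(-130*((-9 - 61)*(2 - 37) + 18) - 70313) = 1/(-130*(-70*(-35) + 18) - 70313) = 1/(-130*(2450 + 18) - 70313) = 1/(-130*2468 - 70313) = 1/(-320840 - 70313) = 1/(-391153) = -1/391153 ≈ -2.5565e-6)
1/F = 1/(-1/391153) = -391153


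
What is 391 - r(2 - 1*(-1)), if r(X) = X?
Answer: 388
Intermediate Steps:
391 - r(2 - 1*(-1)) = 391 - (2 - 1*(-1)) = 391 - (2 + 1) = 391 - 1*3 = 391 - 3 = 388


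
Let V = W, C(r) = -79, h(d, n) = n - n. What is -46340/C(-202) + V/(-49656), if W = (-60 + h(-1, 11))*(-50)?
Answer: 95867585/163451 ≈ 586.52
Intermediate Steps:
h(d, n) = 0
W = 3000 (W = (-60 + 0)*(-50) = -60*(-50) = 3000)
V = 3000
-46340/C(-202) + V/(-49656) = -46340/(-79) + 3000/(-49656) = -46340*(-1/79) + 3000*(-1/49656) = 46340/79 - 125/2069 = 95867585/163451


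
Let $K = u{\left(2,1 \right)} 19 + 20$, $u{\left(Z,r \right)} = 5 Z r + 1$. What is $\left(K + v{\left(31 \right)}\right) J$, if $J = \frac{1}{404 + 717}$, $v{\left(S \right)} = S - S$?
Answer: $\frac{229}{1121} \approx 0.20428$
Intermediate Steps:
$v{\left(S \right)} = 0$
$u{\left(Z,r \right)} = 1 + 5 Z r$ ($u{\left(Z,r \right)} = 5 Z r + 1 = 1 + 5 Z r$)
$K = 229$ ($K = \left(1 + 5 \cdot 2 \cdot 1\right) 19 + 20 = \left(1 + 10\right) 19 + 20 = 11 \cdot 19 + 20 = 209 + 20 = 229$)
$J = \frac{1}{1121} \approx 0.00089206$
$\left(K + v{\left(31 \right)}\right) J = \left(229 + 0\right) \frac{1}{1121} = 229 \cdot \frac{1}{1121} = \frac{229}{1121}$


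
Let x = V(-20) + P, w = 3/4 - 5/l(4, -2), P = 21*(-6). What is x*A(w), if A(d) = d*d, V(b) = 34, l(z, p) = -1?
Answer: -12167/4 ≈ -3041.8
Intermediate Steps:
P = -126
w = 23/4 (w = 3/4 - 5/(-1) = 3*(¼) - 5*(-1) = ¾ + 5 = 23/4 ≈ 5.7500)
A(d) = d²
x = -92 (x = 34 - 126 = -92)
x*A(w) = -92*(23/4)² = -92*529/16 = -12167/4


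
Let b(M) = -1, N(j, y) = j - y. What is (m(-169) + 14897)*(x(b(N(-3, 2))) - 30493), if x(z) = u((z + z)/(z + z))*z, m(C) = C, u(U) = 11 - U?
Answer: -449248184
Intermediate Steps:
x(z) = 10*z (x(z) = (11 - (z + z)/(z + z))*z = (11 - 2*z/(2*z))*z = (11 - 2*z*1/(2*z))*z = (11 - 1*1)*z = (11 - 1)*z = 10*z)
(m(-169) + 14897)*(x(b(N(-3, 2))) - 30493) = (-169 + 14897)*(10*(-1) - 30493) = 14728*(-10 - 30493) = 14728*(-30503) = -449248184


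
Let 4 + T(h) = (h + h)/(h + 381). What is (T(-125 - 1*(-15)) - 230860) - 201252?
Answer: -117103656/271 ≈ -4.3212e+5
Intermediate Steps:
T(h) = -4 + 2*h/(381 + h) (T(h) = -4 + (h + h)/(h + 381) = -4 + (2*h)/(381 + h) = -4 + 2*h/(381 + h))
(T(-125 - 1*(-15)) - 230860) - 201252 = (2*(-762 - (-125 - 1*(-15)))/(381 + (-125 - 1*(-15))) - 230860) - 201252 = (2*(-762 - (-125 + 15))/(381 + (-125 + 15)) - 230860) - 201252 = (2*(-762 - 1*(-110))/(381 - 110) - 230860) - 201252 = (2*(-762 + 110)/271 - 230860) - 201252 = (2*(1/271)*(-652) - 230860) - 201252 = (-1304/271 - 230860) - 201252 = -62564364/271 - 201252 = -117103656/271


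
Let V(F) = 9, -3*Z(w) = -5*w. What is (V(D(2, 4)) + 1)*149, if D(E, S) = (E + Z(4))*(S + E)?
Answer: 1490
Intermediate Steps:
Z(w) = 5*w/3 (Z(w) = -(-5)*w/3 = 5*w/3)
D(E, S) = (20/3 + E)*(E + S) (D(E, S) = (E + (5/3)*4)*(S + E) = (E + 20/3)*(E + S) = (20/3 + E)*(E + S))
(V(D(2, 4)) + 1)*149 = (9 + 1)*149 = 10*149 = 1490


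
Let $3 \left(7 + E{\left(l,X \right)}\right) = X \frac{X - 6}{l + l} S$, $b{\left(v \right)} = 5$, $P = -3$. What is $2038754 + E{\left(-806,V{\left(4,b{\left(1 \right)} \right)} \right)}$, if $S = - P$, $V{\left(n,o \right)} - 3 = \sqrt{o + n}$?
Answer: $2038747$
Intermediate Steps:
$V{\left(n,o \right)} = 3 + \sqrt{n + o}$ ($V{\left(n,o \right)} = 3 + \sqrt{o + n} = 3 + \sqrt{n + o}$)
$S = 3$ ($S = \left(-1\right) \left(-3\right) = 3$)
$E{\left(l,X \right)} = -7 + \frac{X \left(-6 + X\right)}{2 l}$ ($E{\left(l,X \right)} = -7 + \frac{X \frac{X - 6}{l + l} 3}{3} = -7 + \frac{X \frac{-6 + X}{2 l} 3}{3} = -7 + \frac{\frac{X \left(-6 + X\right)}{2 l} 3}{3} = -7 + \frac{\frac{3}{2} X \frac{1}{l} \left(-6 + X\right)}{3} = -7 + \frac{X \left(-6 + X\right)}{2 l}$)
$2038754 + E{\left(-806,V{\left(4,b{\left(1 \right)} \right)} \right)} = 2038754 + \frac{\left(3 + \sqrt{4 + 5}\right)^{2} - -11284 - 6 \left(3 + \sqrt{4 + 5}\right)}{2 \left(-806\right)} = 2038754 + \frac{1}{2} \left(- \frac{1}{806}\right) \left(\left(3 + \sqrt{9}\right)^{2} + 11284 - 6 \left(3 + \sqrt{9}\right)\right) = 2038754 + \frac{1}{2} \left(- \frac{1}{806}\right) \left(\left(3 + 3\right)^{2} + 11284 - 6 \left(3 + 3\right)\right) = 2038754 + \frac{1}{2} \left(- \frac{1}{806}\right) \left(6^{2} + 11284 - 36\right) = 2038754 + \frac{1}{2} \left(- \frac{1}{806}\right) \left(36 + 11284 - 36\right) = 2038754 + \frac{1}{2} \left(- \frac{1}{806}\right) 11284 = 2038754 - 7 = 2038747$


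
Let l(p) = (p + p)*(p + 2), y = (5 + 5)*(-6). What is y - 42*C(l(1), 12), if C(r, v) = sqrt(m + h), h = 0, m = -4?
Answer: -60 - 84*I ≈ -60.0 - 84.0*I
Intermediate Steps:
y = -60 (y = 10*(-6) = -60)
l(p) = 2*p*(2 + p) (l(p) = (2*p)*(2 + p) = 2*p*(2 + p))
C(r, v) = 2*I (C(r, v) = sqrt(-4 + 0) = sqrt(-4) = 2*I)
y - 42*C(l(1), 12) = -60 - 84*I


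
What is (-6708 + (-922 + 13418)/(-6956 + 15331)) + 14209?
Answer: 62833371/8375 ≈ 7502.5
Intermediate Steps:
(-6708 + (-922 + 13418)/(-6956 + 15331)) + 14209 = (-6708 + 12496/8375) + 14209 = -56167004/8375 + 14209 = 62833371/8375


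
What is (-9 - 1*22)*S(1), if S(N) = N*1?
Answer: -31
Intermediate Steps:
S(N) = N
(-9 - 1*22)*S(1) = (-9 - 1*22)*1 = (-9 - 22)*1 = -31*1 = -31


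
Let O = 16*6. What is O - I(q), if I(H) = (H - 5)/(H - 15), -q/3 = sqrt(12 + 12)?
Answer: 335/3 - 20*sqrt(6)/3 ≈ 95.337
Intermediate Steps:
O = 96
q = -6*sqrt(6) (q = -3*sqrt(12 + 12) = -6*sqrt(6) ≈ -14.697)
I(H) = (-5 + H)/(-15 + H)
O - I(q) = 96 - (-5 - 6*sqrt(6))/(-15 - 6*sqrt(6))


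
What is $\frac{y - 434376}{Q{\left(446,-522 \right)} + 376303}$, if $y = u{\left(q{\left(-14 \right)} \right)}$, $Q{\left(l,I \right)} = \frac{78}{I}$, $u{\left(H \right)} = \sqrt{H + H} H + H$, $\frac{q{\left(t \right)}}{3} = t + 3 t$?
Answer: $- \frac{9451332}{8184587} - \frac{14616 i \sqrt{21}}{8184587} \approx -1.1548 - 0.0081835 i$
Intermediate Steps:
$q{\left(t \right)} = 12 t$ ($q{\left(t \right)} = 3 \left(t + 3 t\right) = 3 \cdot 4 t = 12 t$)
$u{\left(H \right)} = H + \sqrt{2} H^{\frac{3}{2}}$ ($u{\left(H \right)} = \sqrt{2 H} H + H = \sqrt{2} \sqrt{H} H + H = \sqrt{2} H^{\frac{3}{2}} + H = H + \sqrt{2} H^{\frac{3}{2}}$)
$y = -168 - 672 i \sqrt{21}$ ($y = 12 \left(-14\right) + \sqrt{2} \left(12 \left(-14\right)\right)^{\frac{3}{2}} = -168 + \sqrt{2} \left(-168\right)^{\frac{3}{2}} = -168 + \sqrt{2} \left(- 336 i \sqrt{42}\right) = -168 - 672 i \sqrt{21} \approx -168.0 - 3079.5 i$)
$\frac{y - 434376}{Q{\left(446,-522 \right)} + 376303} = \frac{\left(-168 - 672 i \sqrt{21}\right) - 434376}{\frac{78}{-522} + 376303} = \frac{-434544 - 672 i \sqrt{21}}{78 \left(- \frac{1}{522}\right) + 376303} = \frac{-434544 - 672 i \sqrt{21}}{- \frac{13}{87} + 376303} = \frac{-434544 - 672 i \sqrt{21}}{\frac{32738348}{87}} = \left(-434544 - 672 i \sqrt{21}\right) \frac{87}{32738348} = - \frac{9451332}{8184587} - \frac{14616 i \sqrt{21}}{8184587}$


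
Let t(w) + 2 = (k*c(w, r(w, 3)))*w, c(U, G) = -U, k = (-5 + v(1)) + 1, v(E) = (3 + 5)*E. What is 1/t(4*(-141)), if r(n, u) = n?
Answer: -1/1272386 ≈ -7.8593e-7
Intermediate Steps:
v(E) = 8*E
k = 4 (k = (-5 + 8*1) + 1 = (-5 + 8) + 1 = 3 + 1 = 4)
t(w) = -2 - 4*w**2 (t(w) = -2 + (4*(-w))*w = -2 + (-4*w)*w = -2 - 4*w**2)
1/t(4*(-141)) = 1/(-2 - 4*(4*(-141))**2) = 1/(-2 - 4*(-564)**2) = 1/(-2 - 4*318096) = 1/(-2 - 1272384) = 1/(-1272386) = -1/1272386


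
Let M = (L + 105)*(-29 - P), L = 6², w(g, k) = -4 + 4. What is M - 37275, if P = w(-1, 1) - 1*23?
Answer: -38121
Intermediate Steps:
w(g, k) = 0
L = 36
P = -23 (P = 0 - 1*23 = 0 - 23 = -23)
M = -846 (M = (36 + 105)*(-29 - 1*(-23)) = 141*(-29 + 23) = 141*(-6) = -846)
M - 37275 = -846 - 37275 = -38121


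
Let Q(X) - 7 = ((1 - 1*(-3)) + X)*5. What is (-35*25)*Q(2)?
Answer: -32375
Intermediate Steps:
Q(X) = 27 + 5*X (Q(X) = 7 + ((1 - 1*(-3)) + X)*5 = 7 + ((1 + 3) + X)*5 = 7 + (4 + X)*5 = 7 + (20 + 5*X) = 27 + 5*X)
(-35*25)*Q(2) = (-35*25)*(27 + 5*2) = -875*(27 + 10) = -875*37 = -32375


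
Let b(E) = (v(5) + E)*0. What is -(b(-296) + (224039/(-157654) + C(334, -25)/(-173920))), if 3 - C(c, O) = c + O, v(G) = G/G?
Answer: 9729155189/6854795920 ≈ 1.4193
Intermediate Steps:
v(G) = 1
b(E) = 0 (b(E) = (1 + E)*0 = 0)
C(c, O) = 3 - O - c (C(c, O) = 3 - (c + O) = 3 - (O + c) = 3 + (-O - c) = 3 - O - c)
-(b(-296) + (224039/(-157654) + C(334, -25)/(-173920))) = -(0 + (224039/(-157654) + (3 - 1*(-25) - 1*334)/(-173920))) = -(0 + (224039*(-1/157654) + (3 + 25 - 334)*(-1/173920))) = -(0 + (-224039/157654 - 306*(-1/173920))) = -(0 + (-224039/157654 + 153/86960)) = -(0 - 9729155189/6854795920) = -1*(-9729155189/6854795920) = 9729155189/6854795920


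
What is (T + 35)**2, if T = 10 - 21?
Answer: 576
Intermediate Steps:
T = -11
(T + 35)**2 = (-11 + 35)**2 = 24**2 = 576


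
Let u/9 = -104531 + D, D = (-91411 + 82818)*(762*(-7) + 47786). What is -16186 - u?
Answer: 3284034917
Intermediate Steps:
D = -364790036 (D = -8593*(-5334 + 47786) = -8593*42452 = -364790036)
u = -3284051103 (u = 9*(-104531 - 364790036) = 9*(-364894567) = -3284051103)
-16186 - u = -16186 - 1*(-3284051103) = -16186 + 3284051103 = 3284034917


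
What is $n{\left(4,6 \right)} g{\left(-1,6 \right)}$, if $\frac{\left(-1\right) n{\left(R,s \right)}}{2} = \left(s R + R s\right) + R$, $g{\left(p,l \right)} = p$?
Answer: $104$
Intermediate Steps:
$n{\left(R,s \right)} = - 2 R - 4 R s$ ($n{\left(R,s \right)} = - 2 \left(\left(s R + R s\right) + R\right) = - 2 \left(\left(R s + R s\right) + R\right) = - 2 \left(2 R s + R\right) = - 2 \left(R + 2 R s\right) = - 2 R - 4 R s$)
$n{\left(4,6 \right)} g{\left(-1,6 \right)} = \left(-2\right) 4 \left(1 + 2 \cdot 6\right) \left(-1\right) = \left(-2\right) 4 \left(1 + 12\right) \left(-1\right) = \left(-2\right) 4 \cdot 13 \left(-1\right) = \left(-104\right) \left(-1\right) = 104$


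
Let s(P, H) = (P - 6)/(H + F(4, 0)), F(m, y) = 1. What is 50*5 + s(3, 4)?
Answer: 1247/5 ≈ 249.40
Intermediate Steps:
s(P, H) = (-6 + P)/(1 + H) (s(P, H) = (P - 6)/(H + 1) = (-6 + P)/(1 + H))
50*5 + s(3, 4) = 50*5 + (-6 + 3)/(1 + 4) = 250 - 3/5 = 250 + (⅕)*(-3) = 250 - ⅗ = 1247/5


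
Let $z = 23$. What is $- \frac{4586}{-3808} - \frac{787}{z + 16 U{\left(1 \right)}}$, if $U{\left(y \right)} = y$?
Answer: $- \frac{1409021}{74256} \approx -18.975$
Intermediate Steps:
$- \frac{4586}{-3808} - \frac{787}{z + 16 U{\left(1 \right)}} = - \frac{4586}{-3808} - \frac{787}{23 + 16 \cdot 1} = \left(-4586\right) \left(- \frac{1}{3808}\right) - \frac{787}{23 + 16} = \frac{2293}{1904} - \frac{787}{39} = - \frac{1409021}{74256}$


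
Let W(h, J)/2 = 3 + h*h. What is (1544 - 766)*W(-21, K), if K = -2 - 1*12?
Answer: 690864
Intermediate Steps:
K = -14 (K = -2 - 12 = -14)
W(h, J) = 6 + 2*h² (W(h, J) = 2*(3 + h*h) = 2*(3 + h²) = 6 + 2*h²)
(1544 - 766)*W(-21, K) = (1544 - 766)*(6 + 2*(-21)²) = 778*(6 + 2*441) = 778*(6 + 882) = 778*888 = 690864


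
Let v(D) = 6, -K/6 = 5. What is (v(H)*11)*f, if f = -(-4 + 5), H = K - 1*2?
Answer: -66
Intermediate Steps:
K = -30 (K = -6*5 = -30)
H = -32 (H = -30 - 1*2 = -30 - 2 = -32)
f = -1 (f = -1*1 = -1)
(v(H)*11)*f = (6*11)*(-1) = 66*(-1) = -66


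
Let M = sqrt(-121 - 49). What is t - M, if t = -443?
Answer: -443 - I*sqrt(170) ≈ -443.0 - 13.038*I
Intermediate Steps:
M = I*sqrt(170) (M = sqrt(-170) = I*sqrt(170) ≈ 13.038*I)
t - M = -443 - I*sqrt(170)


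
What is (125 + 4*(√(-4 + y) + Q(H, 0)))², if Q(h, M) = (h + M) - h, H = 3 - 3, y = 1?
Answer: 15577 + 1000*I*√3 ≈ 15577.0 + 1732.1*I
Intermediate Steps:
H = 0
Q(h, M) = M (Q(h, M) = (M + h) - h = M)
(125 + 4*(√(-4 + y) + Q(H, 0)))² = (125 + 4*(√(-4 + 1) + 0))² = (125 + 4*(√(-3) + 0))² = (125 + 4*(I*√3 + 0))² = (125 + 4*(I*√3))² = (125 + 4*I*√3)²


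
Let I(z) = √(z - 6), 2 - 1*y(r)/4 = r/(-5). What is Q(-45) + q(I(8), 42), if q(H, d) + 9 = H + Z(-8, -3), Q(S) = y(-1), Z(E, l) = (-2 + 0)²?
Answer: 11/5 + √2 ≈ 3.6142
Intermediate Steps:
Z(E, l) = 4 (Z(E, l) = (-2)² = 4)
y(r) = 8 + 4*r/5 (y(r) = 8 - 4*r/(-5) = 8 - 4*r*(-1)/5 = 8 - (-4)*r/5 = 8 + 4*r/5)
I(z) = √(-6 + z)
Q(S) = 36/5 (Q(S) = 8 + (⅘)*(-1) = 8 - ⅘ = 36/5)
q(H, d) = -5 + H (q(H, d) = -9 + (H + 4) = -9 + (4 + H) = -5 + H)
Q(-45) + q(I(8), 42) = 36/5 + (-5 + √(-6 + 8)) = 36/5 + (-5 + √2) = 11/5 + √2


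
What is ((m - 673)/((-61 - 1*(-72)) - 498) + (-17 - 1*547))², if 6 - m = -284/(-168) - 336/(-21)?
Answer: 132417930275401/418366116 ≈ 3.1651e+5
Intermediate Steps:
m = -491/42 (m = 6 - (-284/(-168) - 336/(-21)) = 6 - (-284*(-1/168) - 336*(-1/21)) = 6 - (71/42 + 16) = 6 - 1*743/42 = 6 - 743/42 = -491/42 ≈ -11.690)
((m - 673)/((-61 - 1*(-72)) - 498) + (-17 - 1*547))² = ((-491/42 - 673)/((-61 - 1*(-72)) - 498) + (-17 - 1*547))² = (-28757/(42*((-61 + 72) - 498)) + (-17 - 547))² = (-28757/(42*(11 - 498)) - 564)² = (-28757/42/(-487) - 564)² = (-28757/42*(-1/487) - 564)² = (28757/20454 - 564)² = (-11507299/20454)² = 132417930275401/418366116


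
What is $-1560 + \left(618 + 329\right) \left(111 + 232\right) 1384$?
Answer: $449550704$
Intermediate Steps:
$-1560 + \left(618 + 329\right) \left(111 + 232\right) 1384 = -1560 + 947 \cdot 343 \cdot 1384 = -1560 + 324821 \cdot 1384 = -1560 + 449552264 = 449550704$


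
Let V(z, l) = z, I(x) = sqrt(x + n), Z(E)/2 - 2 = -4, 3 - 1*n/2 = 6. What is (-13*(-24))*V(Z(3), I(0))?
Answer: -1248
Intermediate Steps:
n = -6 (n = 6 - 2*6 = 6 - 12 = -6)
Z(E) = -4 (Z(E) = 4 + 2*(-4) = 4 - 8 = -4)
I(x) = sqrt(-6 + x) (I(x) = sqrt(x - 6) = sqrt(-6 + x))
(-13*(-24))*V(Z(3), I(0)) = -13*(-24)*(-4) = 312*(-4) = -1248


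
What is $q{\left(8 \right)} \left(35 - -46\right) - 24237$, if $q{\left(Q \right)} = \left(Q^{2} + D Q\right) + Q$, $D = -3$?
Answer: $-20349$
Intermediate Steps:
$q{\left(Q \right)} = Q^{2} - 2 Q$ ($q{\left(Q \right)} = \left(Q^{2} - 3 Q\right) + Q = Q^{2} - 2 Q$)
$q{\left(8 \right)} \left(35 - -46\right) - 24237 = 8 \left(-2 + 8\right) \left(35 - -46\right) - 24237 = 8 \cdot 6 \left(35 + 46\right) - 24237 = 48 \cdot 81 - 24237 = 3888 - 24237 = -20349$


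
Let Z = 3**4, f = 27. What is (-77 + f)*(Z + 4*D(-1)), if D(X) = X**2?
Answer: -4250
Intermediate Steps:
Z = 81
(-77 + f)*(Z + 4*D(-1)) = (-77 + 27)*(81 + 4*(-1)**2) = -50*(81 + 4*1) = -50*(81 + 4) = -50*85 = -4250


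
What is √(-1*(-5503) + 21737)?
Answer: 2*√6810 ≈ 165.05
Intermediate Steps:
√(-1*(-5503) + 21737) = √(5503 + 21737) = √27240 = 2*√6810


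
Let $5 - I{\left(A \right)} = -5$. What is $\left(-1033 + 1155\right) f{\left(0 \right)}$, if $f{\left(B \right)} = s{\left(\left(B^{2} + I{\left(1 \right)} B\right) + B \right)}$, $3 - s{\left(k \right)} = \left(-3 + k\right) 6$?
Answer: $2562$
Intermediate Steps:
$I{\left(A \right)} = 10$ ($I{\left(A \right)} = 5 - -5 = 5 + 5 = 10$)
$s{\left(k \right)} = 21 - 6 k$ ($s{\left(k \right)} = 3 - \left(-3 + k\right) 6 = 3 - \left(-18 + 6 k\right) = 21 - 6 k$)
$f{\left(B \right)} = 21 - 66 B - 6 B^{2}$ ($f{\left(B \right)} = 21 - 6 \left(\left(B^{2} + 10 B\right) + B\right) = 21 - 6 \left(B^{2} + 11 B\right) = 21 - \left(6 B^{2} + 66 B\right) = 21 - 66 B - 6 B^{2}$)
$\left(-1033 + 1155\right) f{\left(0 \right)} = \left(-1033 + 1155\right) \left(21 - 0 \left(11 + 0\right)\right) = 122 \left(21 - 0 \cdot 11\right) = 122 \left(21 + 0\right) = 122 \cdot 21 = 2562$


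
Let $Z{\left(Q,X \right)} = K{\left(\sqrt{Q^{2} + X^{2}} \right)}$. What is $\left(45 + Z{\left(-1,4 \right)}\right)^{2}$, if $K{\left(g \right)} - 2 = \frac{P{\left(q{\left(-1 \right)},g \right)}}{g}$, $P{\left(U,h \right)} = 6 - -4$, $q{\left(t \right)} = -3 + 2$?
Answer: $\frac{37653}{17} + \frac{940 \sqrt{17}}{17} \approx 2442.9$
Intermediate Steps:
$q{\left(t \right)} = -1$
$P{\left(U,h \right)} = 10$ ($P{\left(U,h \right)} = 6 + 4 = 10$)
$K{\left(g \right)} = 2 + \frac{10}{g}$
$Z{\left(Q,X \right)} = 2 + \frac{10}{\sqrt{Q^{2} + X^{2}}}$
$\left(45 + Z{\left(-1,4 \right)}\right)^{2} = \left(45 + \left(2 + \frac{10}{\sqrt{\left(-1\right)^{2} + 4^{2}}}\right)\right)^{2} = \left(45 + \left(2 + \frac{10}{\sqrt{1 + 16}}\right)\right)^{2} = \left(45 + \left(2 + \frac{10}{\sqrt{17}}\right)\right)^{2} = \left(45 + \left(2 + 10 \frac{\sqrt{17}}{17}\right)\right)^{2} = \left(45 + \left(2 + \frac{10 \sqrt{17}}{17}\right)\right)^{2} = \left(47 + \frac{10 \sqrt{17}}{17}\right)^{2}$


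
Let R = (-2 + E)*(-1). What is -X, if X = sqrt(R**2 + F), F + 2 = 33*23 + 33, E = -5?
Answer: -sqrt(839) ≈ -28.965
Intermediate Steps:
R = 7 (R = (-2 - 5)*(-1) = -7*(-1) = 7)
F = 790 (F = -2 + (33*23 + 33) = -2 + (759 + 33) = -2 + 792 = 790)
X = sqrt(839) (X = sqrt(7**2 + 790) = sqrt(49 + 790) = sqrt(839) ≈ 28.965)
-X = -sqrt(839)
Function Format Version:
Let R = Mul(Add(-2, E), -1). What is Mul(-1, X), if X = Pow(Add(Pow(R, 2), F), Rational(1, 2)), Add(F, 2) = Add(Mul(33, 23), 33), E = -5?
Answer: Mul(-1, Pow(839, Rational(1, 2))) ≈ -28.965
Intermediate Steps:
R = 7 (R = Mul(Add(-2, -5), -1) = Mul(-7, -1) = 7)
F = 790 (F = Add(-2, Add(Mul(33, 23), 33)) = Add(-2, Add(759, 33)) = Add(-2, 792) = 790)
X = Pow(839, Rational(1, 2)) (X = Pow(Add(Pow(7, 2), 790), Rational(1, 2)) = Pow(Add(49, 790), Rational(1, 2)) = Pow(839, Rational(1, 2)) ≈ 28.965)
Mul(-1, X) = Mul(-1, Pow(839, Rational(1, 2)))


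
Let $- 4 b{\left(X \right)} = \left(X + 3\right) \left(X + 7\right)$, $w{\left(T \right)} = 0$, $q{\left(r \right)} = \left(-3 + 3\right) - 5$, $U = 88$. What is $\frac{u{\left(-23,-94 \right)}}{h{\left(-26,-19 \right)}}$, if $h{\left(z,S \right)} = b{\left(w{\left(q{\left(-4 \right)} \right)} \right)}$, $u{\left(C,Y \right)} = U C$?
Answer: $\frac{8096}{21} \approx 385.52$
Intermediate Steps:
$q{\left(r \right)} = -5$ ($q{\left(r \right)} = 0 - 5 = -5$)
$u{\left(C,Y \right)} = 88 C$
$b{\left(X \right)} = - \frac{\left(3 + X\right) \left(7 + X\right)}{4}$ ($b{\left(X \right)} = - \frac{\left(X + 3\right) \left(X + 7\right)}{4} = - \frac{\left(3 + X\right) \left(7 + X\right)}{4}$)
$h{\left(z,S \right)} = - \frac{21}{4}$ ($h{\left(z,S \right)} = - \frac{21}{4} - 0 - \frac{0^{2}}{4} = - \frac{21}{4} + 0 - 0 = - \frac{21}{4} + 0 + 0 = - \frac{21}{4}$)
$\frac{u{\left(-23,-94 \right)}}{h{\left(-26,-19 \right)}} = \frac{88 \left(-23\right)}{- \frac{21}{4}} = \left(-2024\right) \left(- \frac{4}{21}\right) = \frac{8096}{21}$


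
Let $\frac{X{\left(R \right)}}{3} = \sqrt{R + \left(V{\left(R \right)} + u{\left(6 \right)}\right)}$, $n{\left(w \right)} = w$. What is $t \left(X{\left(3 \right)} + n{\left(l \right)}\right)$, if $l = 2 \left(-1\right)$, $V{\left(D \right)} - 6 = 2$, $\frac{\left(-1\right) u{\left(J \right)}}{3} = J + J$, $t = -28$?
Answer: $56 - 420 i \approx 56.0 - 420.0 i$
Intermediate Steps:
$u{\left(J \right)} = - 6 J$ ($u{\left(J \right)} = - 3 \left(J + J\right) = - 3 \cdot 2 J = - 6 J$)
$V{\left(D \right)} = 8$ ($V{\left(D \right)} = 6 + 2 = 8$)
$l = -2$
$X{\left(R \right)} = 3 \sqrt{-28 + R}$ ($X{\left(R \right)} = 3 \sqrt{R + \left(8 - 36\right)} = 3 \sqrt{R - 28} = 3 \sqrt{-28 + R}$)
$t \left(X{\left(3 \right)} + n{\left(l \right)}\right) = - 28 \left(3 \sqrt{-28 + 3} - 2\right) = - 28 \left(3 \sqrt{-25} - 2\right) = - 28 \left(3 \cdot 5 i - 2\right) = - 28 \left(15 i - 2\right) = - 28 \left(-2 + 15 i\right) = 56 - 420 i$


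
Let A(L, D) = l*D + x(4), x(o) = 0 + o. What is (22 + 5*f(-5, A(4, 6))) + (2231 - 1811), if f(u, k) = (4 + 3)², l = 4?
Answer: 687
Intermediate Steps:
x(o) = o
A(L, D) = 4 + 4*D (A(L, D) = 4*D + 4 = 4 + 4*D)
f(u, k) = 49 (f(u, k) = 7² = 49)
(22 + 5*f(-5, A(4, 6))) + (2231 - 1811) = (22 + 5*49) + (2231 - 1811) = (22 + 245) + 420 = 267 + 420 = 687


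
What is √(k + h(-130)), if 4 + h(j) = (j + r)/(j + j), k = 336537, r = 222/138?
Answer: √3008643088035/2990 ≈ 580.12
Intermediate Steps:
r = 37/23 (r = 222*(1/138) = 37/23 ≈ 1.6087)
h(j) = -4 + (37/23 + j)/(2*j) (h(j) = -4 + (j + 37/23)/(j + j) = -4 + (37/23 + j)/((2*j)) = -4 + (37/23 + j)*(1/(2*j)) = -4 + (37/23 + j)/(2*j))
√(k + h(-130)) = √(336537 + (1/46)*(37 - 161*(-130))/(-130)) = √(336537 + (1/46)*(-1/130)*(37 + 20930)) = √(336537 + (1/46)*(-1/130)*20967) = √(336537 - 20967/5980) = √(2012470293/5980) = √3008643088035/2990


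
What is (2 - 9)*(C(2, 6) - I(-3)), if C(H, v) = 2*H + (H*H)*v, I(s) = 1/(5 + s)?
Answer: -385/2 ≈ -192.50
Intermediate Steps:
C(H, v) = 2*H + v*H² (C(H, v) = 2*H + H²*v = 2*H + v*H²)
(2 - 9)*(C(2, 6) - I(-3)) = (2 - 9)*(2*(2 + 2*6) - 1/(5 - 3)) = -7*(2*(2 + 12) - 1/2) = -7*(2*14 - 1*½) = -7*(28 - ½) = -7*55/2 = -385/2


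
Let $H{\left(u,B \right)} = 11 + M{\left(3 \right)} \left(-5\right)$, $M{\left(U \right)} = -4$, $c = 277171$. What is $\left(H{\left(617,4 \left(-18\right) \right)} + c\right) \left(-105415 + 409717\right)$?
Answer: $84353123004$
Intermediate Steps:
$H{\left(u,B \right)} = 31$ ($H{\left(u,B \right)} = 11 - -20 = 11 + 20 = 31$)
$\left(H{\left(617,4 \left(-18\right) \right)} + c\right) \left(-105415 + 409717\right) = \left(31 + 277171\right) \left(-105415 + 409717\right) = 277202 \cdot 304302 = 84353123004$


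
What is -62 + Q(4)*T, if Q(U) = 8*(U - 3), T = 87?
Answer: 634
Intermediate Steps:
Q(U) = -24 + 8*U (Q(U) = 8*(-3 + U) = -24 + 8*U)
-62 + Q(4)*T = -62 + (-24 + 8*4)*87 = -62 + (-24 + 32)*87 = -62 + 8*87 = -62 + 696 = 634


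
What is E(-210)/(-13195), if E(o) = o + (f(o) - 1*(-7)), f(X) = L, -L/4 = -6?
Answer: 179/13195 ≈ 0.013566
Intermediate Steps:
L = 24 (L = -4*(-6) = 24)
f(X) = 24
E(o) = 31 + o (E(o) = o + (24 - 1*(-7)) = o + (24 + 7) = o + 31 = 31 + o)
E(-210)/(-13195) = (31 - 210)/(-13195) = -179*(-1/13195) = 179/13195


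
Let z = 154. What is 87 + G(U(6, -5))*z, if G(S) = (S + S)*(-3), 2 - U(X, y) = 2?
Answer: 87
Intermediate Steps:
U(X, y) = 0 (U(X, y) = 2 - 1*2 = 2 - 2 = 0)
G(S) = -6*S (G(S) = (2*S)*(-3) = -6*S)
87 + G(U(6, -5))*z = 87 - 6*0*154 = 87 + 0*154 = 87 + 0 = 87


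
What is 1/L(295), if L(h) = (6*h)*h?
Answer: 1/522150 ≈ 1.9152e-6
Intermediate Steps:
L(h) = 6*h²
1/L(295) = 1/(6*295²) = 1/(6*87025) = 1/522150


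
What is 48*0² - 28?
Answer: -28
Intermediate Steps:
48*0² - 28 = 48*0 - 28 = 0 - 28 = -28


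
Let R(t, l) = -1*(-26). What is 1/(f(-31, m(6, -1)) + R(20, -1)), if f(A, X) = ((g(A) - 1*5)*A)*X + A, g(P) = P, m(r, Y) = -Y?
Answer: 1/1111 ≈ 0.00090009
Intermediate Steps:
R(t, l) = 26
f(A, X) = A + A*X*(-5 + A) (f(A, X) = ((A - 1*5)*A)*X + A = ((A - 5)*A)*X + A = ((-5 + A)*A)*X + A = (A*(-5 + A))*X + A = A*X*(-5 + A) + A = A + A*X*(-5 + A))
1/(f(-31, m(6, -1)) + R(20, -1)) = 1/(-31*(1 - (-5)*(-1) - (-31)*(-1)) + 26) = 1/(-31*(1 - 5*1 - 31*1) + 26) = 1/(-31*(1 - 5 - 31) + 26) = 1/(-31*(-35) + 26) = 1/(1085 + 26) = 1/1111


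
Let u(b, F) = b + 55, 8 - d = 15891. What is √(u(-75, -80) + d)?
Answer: 3*I*√1767 ≈ 126.11*I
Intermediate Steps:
d = -15883 (d = 8 - 1*15891 = 8 - 15891 = -15883)
u(b, F) = 55 + b
√(u(-75, -80) + d) = √((55 - 75) - 15883) = √(-20 - 15883) = √(-15903) = 3*I*√1767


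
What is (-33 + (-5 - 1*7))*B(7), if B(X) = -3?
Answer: 135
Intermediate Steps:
(-33 + (-5 - 1*7))*B(7) = (-33 + (-5 - 1*7))*(-3) = (-33 + (-5 - 7))*(-3) = (-33 - 12)*(-3) = -45*(-3) = 135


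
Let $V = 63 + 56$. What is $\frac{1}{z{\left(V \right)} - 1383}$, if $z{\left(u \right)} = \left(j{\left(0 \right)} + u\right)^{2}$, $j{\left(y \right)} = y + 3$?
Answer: $\frac{1}{13501} \approx 7.4069 \cdot 10^{-5}$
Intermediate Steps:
$j{\left(y \right)} = 3 + y$
$V = 119$
$z{\left(u \right)} = \left(3 + u\right)^{2}$ ($z{\left(u \right)} = \left(\left(3 + 0\right) + u\right)^{2} = \left(3 + u\right)^{2}$)
$\frac{1}{z{\left(V \right)} - 1383} = \frac{1}{\left(3 + 119\right)^{2} - 1383} = \frac{1}{122^{2} - 1383} = \frac{1}{14884 - 1383} = \frac{1}{13501}$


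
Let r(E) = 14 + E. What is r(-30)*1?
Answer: -16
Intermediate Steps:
r(-30)*1 = (14 - 30)*1 = -16*1 = -16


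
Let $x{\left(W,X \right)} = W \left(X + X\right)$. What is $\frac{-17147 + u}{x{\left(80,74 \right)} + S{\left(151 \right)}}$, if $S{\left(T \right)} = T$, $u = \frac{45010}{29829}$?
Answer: $- \frac{511432853}{357679539} \approx -1.4299$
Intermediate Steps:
$u = \frac{45010}{29829}$ ($u = 45010 \cdot \frac{1}{29829} = \frac{45010}{29829} \approx 1.5089$)
$x{\left(W,X \right)} = 2 W X$ ($x{\left(W,X \right)} = W 2 X = 2 W X$)
$\frac{-17147 + u}{x{\left(80,74 \right)} + S{\left(151 \right)}} = \frac{-17147 + \frac{45010}{29829}}{2 \cdot 80 \cdot 74 + 151} = - \frac{511432853}{29829 \left(11840 + 151\right)} = - \frac{511432853}{29829 \cdot 11991} = \left(- \frac{511432853}{29829}\right) \frac{1}{11991} = - \frac{511432853}{357679539}$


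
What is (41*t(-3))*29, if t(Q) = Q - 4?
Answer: -8323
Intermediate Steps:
t(Q) = -4 + Q
(41*t(-3))*29 = (41*(-4 - 3))*29 = (41*(-7))*29 = -287*29 = -8323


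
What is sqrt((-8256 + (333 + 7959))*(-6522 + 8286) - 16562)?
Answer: 7*sqrt(958) ≈ 216.66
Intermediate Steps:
sqrt((-8256 + (333 + 7959))*(-6522 + 8286) - 16562) = sqrt((-8256 + 8292)*1764 - 16562) = sqrt(36*1764 - 16562) = sqrt(63504 - 16562) = sqrt(46942) = 7*sqrt(958)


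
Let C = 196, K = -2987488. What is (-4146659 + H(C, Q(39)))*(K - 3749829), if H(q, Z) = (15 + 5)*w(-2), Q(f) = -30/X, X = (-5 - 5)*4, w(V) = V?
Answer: 27937625666583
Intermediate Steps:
X = -40 (X = -10*4 = -40)
Q(f) = 3/4 (Q(f) = -30/(-40) = -30*(-1/40) = 3/4)
H(q, Z) = -40 (H(q, Z) = (15 + 5)*(-2) = 20*(-2) = -40)
(-4146659 + H(C, Q(39)))*(K - 3749829) = (-4146659 - 40)*(-2987488 - 3749829) = -4146699*(-6737317) = 27937625666583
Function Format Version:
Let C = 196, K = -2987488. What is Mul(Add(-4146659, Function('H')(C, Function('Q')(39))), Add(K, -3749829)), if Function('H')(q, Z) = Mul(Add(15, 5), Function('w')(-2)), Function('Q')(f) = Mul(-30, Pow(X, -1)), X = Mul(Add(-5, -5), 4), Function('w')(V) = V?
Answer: 27937625666583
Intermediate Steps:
X = -40 (X = Mul(-10, 4) = -40)
Function('Q')(f) = Rational(3, 4) (Function('Q')(f) = Mul(-30, Pow(-40, -1)) = Mul(-30, Rational(-1, 40)) = Rational(3, 4))
Function('H')(q, Z) = -40 (Function('H')(q, Z) = Mul(Add(15, 5), -2) = Mul(20, -2) = -40)
Mul(Add(-4146659, Function('H')(C, Function('Q')(39))), Add(K, -3749829)) = Mul(Add(-4146659, -40), Add(-2987488, -3749829)) = Mul(-4146699, -6737317) = 27937625666583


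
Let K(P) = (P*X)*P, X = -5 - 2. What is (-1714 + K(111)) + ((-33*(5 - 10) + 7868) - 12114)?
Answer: -92042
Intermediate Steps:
X = -7
K(P) = -7*P² (K(P) = (P*(-7))*P = (-7*P)*P = -7*P²)
(-1714 + K(111)) + ((-33*(5 - 10) + 7868) - 12114) = (-1714 - 7*111²) + ((-33*(5 - 10) + 7868) - 12114) = (-1714 - 7*12321) + ((-33*(-5) + 7868) - 12114) = (-1714 - 86247) + ((165 + 7868) - 12114) = -87961 + (8033 - 12114) = -87961 - 4081 = -92042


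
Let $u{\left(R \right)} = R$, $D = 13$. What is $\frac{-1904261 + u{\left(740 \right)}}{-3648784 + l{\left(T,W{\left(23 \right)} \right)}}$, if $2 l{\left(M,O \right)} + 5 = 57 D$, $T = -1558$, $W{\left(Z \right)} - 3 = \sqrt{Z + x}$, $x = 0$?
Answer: $\frac{1903521}{3648416} \approx 0.52174$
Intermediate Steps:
$W{\left(Z \right)} = 3 + \sqrt{Z}$ ($W{\left(Z \right)} = 3 + \sqrt{Z + 0} = 3 + \sqrt{Z}$)
$l{\left(M,O \right)} = 368$ ($l{\left(M,O \right)} = - \frac{5}{2} + \frac{57 \cdot 13}{2} = - \frac{5}{2} + \frac{1}{2} \cdot 741 = - \frac{5}{2} + \frac{741}{2} = 368$)
$\frac{-1904261 + u{\left(740 \right)}}{-3648784 + l{\left(T,W{\left(23 \right)} \right)}} = \frac{-1904261 + 740}{-3648784 + 368} = - \frac{1903521}{-3648416} = \left(-1903521\right) \left(- \frac{1}{3648416}\right) = \frac{1903521}{3648416}$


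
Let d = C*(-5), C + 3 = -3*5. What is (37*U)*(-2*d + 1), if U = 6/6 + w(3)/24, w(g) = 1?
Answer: -165575/24 ≈ -6899.0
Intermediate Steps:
C = -18 (C = -3 - 3*5 = -3 - 15 = -18)
d = 90 (d = -18*(-5) = 90)
U = 25/24 (U = 6/6 + 1/24 = 6*(⅙) + 1*(1/24) = 1 + 1/24 = 25/24 ≈ 1.0417)
(37*U)*(-2*d + 1) = (37*(25/24))*(-2*90 + 1) = 925*(-180 + 1)/24 = (925/24)*(-179) = -165575/24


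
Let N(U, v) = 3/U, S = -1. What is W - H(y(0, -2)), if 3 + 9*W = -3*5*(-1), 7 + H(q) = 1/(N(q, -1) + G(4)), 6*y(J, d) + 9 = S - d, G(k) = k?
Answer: 163/21 ≈ 7.7619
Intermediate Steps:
y(J, d) = -5/3 - d/6 (y(J, d) = -3/2 + (-1 - d)/6 = -3/2 + (-1/6 - d/6) = -5/3 - d/6)
H(q) = -7 + 1/(4 + 3/q) (H(q) = -7 + 1/(3/q + 4) = -7 + 1/(4 + 3/q))
W = 4/3 (W = -1/3 + (-3*5*(-1))/9 = -1/3 + (-15*(-1))/9 = -1/3 + (1/9)*15 = -1/3 + 5/3 = 4/3 ≈ 1.3333)
W - H(y(0, -2)) = 4/3 - 3*(-7 - 9*(-5/3 - 1/6*(-2)))/(3 + 4*(-5/3 - 1/6*(-2))) = 4/3 - 3*(-7 - 9*(-5/3 + 1/3))/(3 + 4*(-5/3 + 1/3)) = 4/3 - 3*(-7 - 9*(-4/3))/(3 + 4*(-4/3)) = 4/3 - 3*(-7 + 12)/(3 - 16/3) = 4/3 - 3*5/(-7/3) = 4/3 - 3*(-3)*5/7 = 4/3 - 1*(-45/7) = 4/3 + 45/7 = 163/21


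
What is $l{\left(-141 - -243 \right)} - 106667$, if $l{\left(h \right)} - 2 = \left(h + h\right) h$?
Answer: $-85857$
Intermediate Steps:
$l{\left(h \right)} = 2 + 2 h^{2}$ ($l{\left(h \right)} = 2 + \left(h + h\right) h = 2 + 2 h h = 2 + 2 h^{2}$)
$l{\left(-141 - -243 \right)} - 106667 = \left(2 + 2 \left(-141 - -243\right)^{2}\right) - 106667 = \left(2 + 2 \left(-141 + 243\right)^{2}\right) - 106667 = \left(2 + 2 \cdot 102^{2}\right) - 106667 = \left(2 + 2 \cdot 10404\right) - 106667 = \left(2 + 20808\right) - 106667 = 20810 - 106667 = -85857$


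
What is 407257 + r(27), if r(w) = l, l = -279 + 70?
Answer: 407048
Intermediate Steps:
l = -209
r(w) = -209
407257 + r(27) = 407257 - 209 = 407048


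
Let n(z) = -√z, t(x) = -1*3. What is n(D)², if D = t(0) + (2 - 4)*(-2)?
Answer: 1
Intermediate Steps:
t(x) = -3
D = 1 (D = -3 + (2 - 4)*(-2) = -3 - 2*(-2) = -3 + 4 = 1)
n(D)² = (-√1)² = (-1*1)² = (-1)² = 1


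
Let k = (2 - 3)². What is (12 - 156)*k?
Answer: -144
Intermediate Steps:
k = 1 (k = (-1)² = 1)
(12 - 156)*k = (12 - 156)*1 = -144*1 = -144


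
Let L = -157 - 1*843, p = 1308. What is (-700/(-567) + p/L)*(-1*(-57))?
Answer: -28253/6750 ≈ -4.1856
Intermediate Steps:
L = -1000 (L = -157 - 843 = -1000)
(-700/(-567) + p/L)*(-1*(-57)) = (-700/(-567) + 1308/(-1000))*(-1*(-57)) = (-700*(-1/567) + 1308*(-1/1000))*57 = (100/81 - 327/250)*57 = -1487/20250*57 = -28253/6750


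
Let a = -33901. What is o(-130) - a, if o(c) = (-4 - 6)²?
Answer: 34001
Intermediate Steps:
o(c) = 100 (o(c) = (-10)² = 100)
o(-130) - a = 100 - 1*(-33901) = 100 + 33901 = 34001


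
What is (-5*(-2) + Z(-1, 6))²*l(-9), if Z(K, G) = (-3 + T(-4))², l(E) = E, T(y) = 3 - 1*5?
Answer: -11025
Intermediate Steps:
T(y) = -2 (T(y) = 3 - 5 = -2)
Z(K, G) = 25 (Z(K, G) = (-3 - 2)² = (-5)² = 25)
(-5*(-2) + Z(-1, 6))²*l(-9) = (-5*(-2) + 25)²*(-9) = (10 + 25)²*(-9) = 35²*(-9) = 1225*(-9) = -11025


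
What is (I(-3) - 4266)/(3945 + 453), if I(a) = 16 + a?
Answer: -4253/4398 ≈ -0.96703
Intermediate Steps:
(I(-3) - 4266)/(3945 + 453) = ((16 - 3) - 4266)/(3945 + 453) = (13 - 4266)/4398 = -4253*1/4398 = -4253/4398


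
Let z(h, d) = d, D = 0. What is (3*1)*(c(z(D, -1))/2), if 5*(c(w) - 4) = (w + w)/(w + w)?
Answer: 63/10 ≈ 6.3000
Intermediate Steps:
c(w) = 21/5 (c(w) = 4 + ((w + w)/(w + w))/5 = 4 + ((2*w)/((2*w)))/5 = 4 + ((2*w)*(1/(2*w)))/5 = 4 + (⅕)*1 = 4 + ⅕ = 21/5)
(3*1)*(c(z(D, -1))/2) = (3*1)*((21/5)/2) = 3*((21/5)*(½)) = 3*(21/10) = 63/10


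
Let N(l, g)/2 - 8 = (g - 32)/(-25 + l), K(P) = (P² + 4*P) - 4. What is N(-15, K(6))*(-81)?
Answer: -5994/5 ≈ -1198.8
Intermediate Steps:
K(P) = -4 + P² + 4*P
N(l, g) = 16 + 2*(-32 + g)/(-25 + l) (N(l, g) = 16 + 2*((g - 32)/(-25 + l)) = 16 + 2*((-32 + g)/(-25 + l)) = 16 + 2*(-32 + g)/(-25 + l))
N(-15, K(6))*(-81) = (2*(-232 + (-4 + 6² + 4*6) + 8*(-15))/(-25 - 15))*(-81) = (2*(-232 + (-4 + 36 + 24) - 120)/(-40))*(-81) = (2*(-1/40)*(-232 + 56 - 120))*(-81) = (2*(-1/40)*(-296))*(-81) = (74/5)*(-81) = -5994/5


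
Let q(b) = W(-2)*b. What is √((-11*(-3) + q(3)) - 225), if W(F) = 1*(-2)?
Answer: 3*I*√22 ≈ 14.071*I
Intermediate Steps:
W(F) = -2
q(b) = -2*b
√((-11*(-3) + q(3)) - 225) = √((-11*(-3) - 2*3) - 225) = √((33 - 6) - 225) = √(27 - 225) = √(-198) = 3*I*√22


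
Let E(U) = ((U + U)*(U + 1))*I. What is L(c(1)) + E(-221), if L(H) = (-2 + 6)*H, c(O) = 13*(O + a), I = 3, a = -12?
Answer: 291148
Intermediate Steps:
c(O) = -156 + 13*O (c(O) = 13*(O - 12) = 13*(-12 + O) = -156 + 13*O)
L(H) = 4*H
E(U) = 6*U*(1 + U) (E(U) = ((U + U)*(U + 1))*3 = ((2*U)*(1 + U))*3 = (2*U*(1 + U))*3 = 6*U*(1 + U))
L(c(1)) + E(-221) = 4*(-156 + 13*1) + 6*(-221)*(1 - 221) = 4*(-156 + 13) + 6*(-221)*(-220) = 4*(-143) + 291720 = -572 + 291720 = 291148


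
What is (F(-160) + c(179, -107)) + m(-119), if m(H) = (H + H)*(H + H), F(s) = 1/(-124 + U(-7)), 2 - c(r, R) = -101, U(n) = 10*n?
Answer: 11008917/194 ≈ 56747.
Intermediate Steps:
c(r, R) = 103 (c(r, R) = 2 - 1*(-101) = 2 + 101 = 103)
F(s) = -1/194 (F(s) = 1/(-124 + 10*(-7)) = 1/(-124 - 70) = 1/(-194) = -1/194)
m(H) = 4*H**2 (m(H) = (2*H)*(2*H) = 4*H**2)
(F(-160) + c(179, -107)) + m(-119) = (-1/194 + 103) + 4*(-119)**2 = 19981/194 + 4*14161 = 19981/194 + 56644 = 11008917/194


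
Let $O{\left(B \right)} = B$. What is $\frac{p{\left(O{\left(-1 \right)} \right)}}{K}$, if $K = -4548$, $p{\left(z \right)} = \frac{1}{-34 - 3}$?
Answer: $\frac{1}{168276} \approx 5.9426 \cdot 10^{-6}$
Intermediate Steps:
$p{\left(z \right)} = - \frac{1}{37}$ ($p{\left(z \right)} = \frac{1}{-37} = - \frac{1}{37}$)
$\frac{p{\left(O{\left(-1 \right)} \right)}}{K} = - \frac{1}{37 \left(-4548\right)} = \left(- \frac{1}{37}\right) \left(- \frac{1}{4548}\right) = \frac{1}{168276}$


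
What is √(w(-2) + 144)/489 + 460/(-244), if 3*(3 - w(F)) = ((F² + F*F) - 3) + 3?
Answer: -115/61 + √1299/1467 ≈ -1.8607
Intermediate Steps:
w(F) = 3 - 2*F²/3 (w(F) = 3 - (((F² + F*F) - 3) + 3)/3 = 3 - (((F² + F²) - 3) + 3)/3 = 3 - ((2*F² - 3) + 3)/3 = 3 - ((-3 + 2*F²) + 3)/3 = 3 - 2*F²/3)
√(w(-2) + 144)/489 + 460/(-244) = √((3 - ⅔*(-2)²) + 144)/489 + 460/(-244) = √((3 - ⅔*4) + 144)*(1/489) + 460*(-1/244) = √((3 - 8/3) + 144)*(1/489) - 115/61 = √(⅓ + 144)*(1/489) - 115/61 = √(433/3)*(1/489) - 115/61 = (√1299/3)*(1/489) - 115/61 = √1299/1467 - 115/61 = -115/61 + √1299/1467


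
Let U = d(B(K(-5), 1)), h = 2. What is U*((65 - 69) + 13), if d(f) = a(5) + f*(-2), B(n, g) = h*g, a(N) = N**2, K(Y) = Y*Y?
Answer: 189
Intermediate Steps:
K(Y) = Y**2
B(n, g) = 2*g
d(f) = 25 - 2*f (d(f) = 5**2 + f*(-2) = 25 - 2*f)
U = 21 (U = 25 - 4 = 21)
U*((65 - 69) + 13) = 21*((65 - 69) + 13) = 21*(-4 + 13) = 21*9 = 189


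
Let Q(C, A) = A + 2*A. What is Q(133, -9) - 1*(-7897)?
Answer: 7870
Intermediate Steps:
Q(C, A) = 3*A
Q(133, -9) - 1*(-7897) = 3*(-9) - 1*(-7897) = -27 + 7897 = 7870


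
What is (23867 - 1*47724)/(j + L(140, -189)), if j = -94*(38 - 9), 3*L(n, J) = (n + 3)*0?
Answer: 23857/2726 ≈ 8.7516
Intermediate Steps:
L(n, J) = 0 (L(n, J) = ((n + 3)*0)/3 = ((3 + n)*0)/3 = (⅓)*0 = 0)
j = -2726 (j = -94*29 = -2726)
(23867 - 1*47724)/(j + L(140, -189)) = (23867 - 1*47724)/(-2726 + 0) = (23867 - 47724)/(-2726) = -23857*(-1/2726) = 23857/2726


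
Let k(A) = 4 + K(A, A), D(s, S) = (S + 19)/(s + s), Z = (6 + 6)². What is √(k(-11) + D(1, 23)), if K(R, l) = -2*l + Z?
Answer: √191 ≈ 13.820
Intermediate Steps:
Z = 144 (Z = 12² = 144)
K(R, l) = 144 - 2*l (K(R, l) = -2*l + 144 = 144 - 2*l)
D(s, S) = (19 + S)/(2*s) (D(s, S) = (19 + S)/((2*s)) = (19 + S)*(1/(2*s)) = (19 + S)/(2*s))
k(A) = 148 - 2*A (k(A) = 4 + (144 - 2*A) = 148 - 2*A)
√(k(-11) + D(1, 23)) = √((148 - 2*(-11)) + (½)*(19 + 23)/1) = √((148 + 22) + (½)*1*42) = √(170 + 21) = √191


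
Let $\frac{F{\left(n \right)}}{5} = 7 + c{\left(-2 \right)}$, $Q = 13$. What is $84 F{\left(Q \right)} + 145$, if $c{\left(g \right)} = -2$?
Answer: $2245$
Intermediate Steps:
$F{\left(n \right)} = 25$ ($F{\left(n \right)} = 5 \left(7 - 2\right) = 5 \cdot 5 = 25$)
$84 F{\left(Q \right)} + 145 = 84 \cdot 25 + 145 = 2100 + 145 = 2245$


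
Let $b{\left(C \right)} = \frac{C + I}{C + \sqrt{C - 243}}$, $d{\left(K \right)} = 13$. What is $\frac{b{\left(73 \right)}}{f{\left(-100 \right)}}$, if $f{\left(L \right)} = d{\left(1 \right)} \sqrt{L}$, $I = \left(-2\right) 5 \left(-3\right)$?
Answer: $- \frac{103}{- 9490 i + 130 \sqrt{170}} \approx -0.0018786 - 0.010518 i$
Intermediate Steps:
$I = 30$ ($I = \left(-10\right) \left(-3\right) = 30$)
$f{\left(L \right)} = 13 \sqrt{L}$
$b{\left(C \right)} = \frac{30 + C}{C + \sqrt{-243 + C}}$ ($b{\left(C \right)} = \frac{C + 30}{C + \sqrt{C - 243}} = \frac{30 + C}{C + \sqrt{-243 + C}}$)
$\frac{b{\left(73 \right)}}{f{\left(-100 \right)}} = \frac{\frac{1}{73 + \sqrt{-243 + 73}} \left(30 + 73\right)}{13 \sqrt{-100}} = \frac{\frac{1}{73 + \sqrt{-170}} \cdot 103}{13 \cdot 10 i} = \frac{\frac{1}{73 + i \sqrt{170}} \cdot 103}{130 i} = \frac{103}{73 + i \sqrt{170}} \left(- \frac{i}{130}\right) = - \frac{103 i}{130 \left(73 + i \sqrt{170}\right)}$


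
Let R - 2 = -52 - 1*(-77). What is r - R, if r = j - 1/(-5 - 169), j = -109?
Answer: -23663/174 ≈ -135.99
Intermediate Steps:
R = 27 (R = 2 + (-52 - 1*(-77)) = 2 + (-52 + 77) = 2 + 25 = 27)
r = -18965/174 (r = -109 - 1/(-5 - 169) = -109 - 1/(-174) = -109 - 1*(-1/174) = -109 + 1/174 = -18965/174 ≈ -108.99)
r - R = -18965/174 - 1*27 = -18965/174 - 27 = -23663/174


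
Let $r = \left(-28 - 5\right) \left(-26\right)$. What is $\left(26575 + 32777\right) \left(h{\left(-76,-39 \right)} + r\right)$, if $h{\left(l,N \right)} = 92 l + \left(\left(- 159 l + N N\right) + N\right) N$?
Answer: $-31765665216$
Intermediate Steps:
$h{\left(l,N \right)} = 92 l + N \left(N + N^{2} - 159 l\right)$ ($h{\left(l,N \right)} = 92 l + \left(\left(- 159 l + N^{2}\right) + N\right) N = 92 l + \left(\left(N^{2} - 159 l\right) + N\right) N = 92 l + \left(N + N^{2} - 159 l\right) N = 92 l + N \left(N + N^{2} - 159 l\right)$)
$r = 858$ ($r = \left(-33\right) \left(-26\right) = 858$)
$\left(26575 + 32777\right) \left(h{\left(-76,-39 \right)} + r\right) = \left(26575 + 32777\right) \left(\left(\left(-39\right)^{2} + \left(-39\right)^{3} + 92 \left(-76\right) - \left(-6201\right) \left(-76\right)\right) + 858\right) = 59352 \left(\left(1521 - 59319 - 6992 - 471276\right) + 858\right) = 59352 \left(-536066 + 858\right) = 59352 \left(-535208\right) = -31765665216$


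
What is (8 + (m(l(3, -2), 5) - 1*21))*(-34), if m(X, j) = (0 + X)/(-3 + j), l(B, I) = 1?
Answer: 425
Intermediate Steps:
m(X, j) = X/(-3 + j)
(8 + (m(l(3, -2), 5) - 1*21))*(-34) = (8 + (1/(-3 + 5) - 1*21))*(-34) = (8 + (1/2 - 21))*(-34) = (8 + (1*(½) - 21))*(-34) = (8 + (½ - 21))*(-34) = (8 - 41/2)*(-34) = -25/2*(-34) = 425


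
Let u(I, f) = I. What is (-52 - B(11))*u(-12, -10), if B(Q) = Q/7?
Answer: 4500/7 ≈ 642.86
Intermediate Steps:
B(Q) = Q/7 (B(Q) = Q*(1/7) = Q/7)
(-52 - B(11))*u(-12, -10) = (-52 - 11/7)*(-12) = -375/7*(-12) = 4500/7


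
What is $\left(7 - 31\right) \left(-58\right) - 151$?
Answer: $1241$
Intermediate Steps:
$\left(7 - 31\right) \left(-58\right) - 151 = \left(-24\right) \left(-58\right) - 151 = 1392 - 151 = 1241$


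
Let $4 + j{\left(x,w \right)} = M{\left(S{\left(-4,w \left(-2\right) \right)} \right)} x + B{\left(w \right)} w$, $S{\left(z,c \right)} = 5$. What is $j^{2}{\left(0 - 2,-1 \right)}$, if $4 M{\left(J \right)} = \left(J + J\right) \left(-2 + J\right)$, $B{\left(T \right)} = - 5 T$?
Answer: $576$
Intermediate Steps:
$M{\left(J \right)} = \frac{J \left(-2 + J\right)}{2}$ ($M{\left(J \right)} = \frac{\left(J + J\right) \left(-2 + J\right)}{4} = \frac{2 J \left(-2 + J\right)}{4} = \frac{J \left(-2 + J\right)}{2}$)
$j{\left(x,w \right)} = -4 - 5 w^{2} + \frac{15 x}{2}$ ($j{\left(x,w \right)} = -4 + \left(\frac{1}{2} \cdot 5 \left(-2 + 5\right) x + - 5 w w\right) = -4 - \left(5 w^{2} - \frac{1}{2} \cdot 5 \cdot 3 x\right) = -4 - \left(5 w^{2} - \frac{15 x}{2}\right) = -4 - 5 w^{2} + \frac{15 x}{2}$)
$j^{2}{\left(0 - 2,-1 \right)} = \left(-4 - 5 \left(-1\right)^{2} + \frac{15 \left(0 - 2\right)}{2}\right)^{2} = \left(-4 - 5 + \frac{15}{2} \left(-2\right)\right)^{2} = \left(-4 - 5 - 15\right)^{2} = \left(-24\right)^{2} = 576$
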